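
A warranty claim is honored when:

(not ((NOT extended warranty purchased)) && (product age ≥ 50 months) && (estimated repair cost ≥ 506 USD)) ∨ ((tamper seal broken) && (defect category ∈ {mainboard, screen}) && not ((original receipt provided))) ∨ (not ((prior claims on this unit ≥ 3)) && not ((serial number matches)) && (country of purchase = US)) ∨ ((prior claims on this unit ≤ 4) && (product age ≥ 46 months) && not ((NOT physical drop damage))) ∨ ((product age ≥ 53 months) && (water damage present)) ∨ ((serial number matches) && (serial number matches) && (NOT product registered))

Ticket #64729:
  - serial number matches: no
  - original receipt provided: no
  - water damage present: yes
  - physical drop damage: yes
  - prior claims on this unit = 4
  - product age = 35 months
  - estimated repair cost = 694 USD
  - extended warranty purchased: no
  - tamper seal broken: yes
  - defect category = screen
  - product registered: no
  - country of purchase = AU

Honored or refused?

Honored

Atomic conditions:
  NOT extended warranty purchased: no → true
  product age ≥ 50 months: 35 ≥ 50 is false
  estimated repair cost ≥ 506 USD: 694 ≥ 506 is true
  tamper seal broken: yes → true
  defect category ∈ {mainboard, screen}: screen is in the set → true
  original receipt provided: no → false
  prior claims on this unit ≥ 3: 4 ≥ 3 is true
  serial number matches: no → false
  country of purchase = US: AU == US is false
  prior claims on this unit ≤ 4: 4 ≤ 4 is true
  product age ≥ 46 months: 35 ≥ 46 is false
  NOT physical drop damage: yes → false
  product age ≥ 53 months: 35 ≥ 53 is false
  water damage present: yes → true
  NOT product registered: no → true
Combine:
[1.1] NOT true = false
[1] false AND false AND true = false
[2.3] NOT false = true
[2] true AND true AND true = true
[3.1] NOT true = false
[3.2] NOT false = true
[3] false AND true AND false = false
[4.3] NOT false = true
[4] true AND false AND true = false
[5] false AND true = false
[6] false AND false AND true = false
[root] false OR true OR false OR false OR false OR false = true
Overall: true → honored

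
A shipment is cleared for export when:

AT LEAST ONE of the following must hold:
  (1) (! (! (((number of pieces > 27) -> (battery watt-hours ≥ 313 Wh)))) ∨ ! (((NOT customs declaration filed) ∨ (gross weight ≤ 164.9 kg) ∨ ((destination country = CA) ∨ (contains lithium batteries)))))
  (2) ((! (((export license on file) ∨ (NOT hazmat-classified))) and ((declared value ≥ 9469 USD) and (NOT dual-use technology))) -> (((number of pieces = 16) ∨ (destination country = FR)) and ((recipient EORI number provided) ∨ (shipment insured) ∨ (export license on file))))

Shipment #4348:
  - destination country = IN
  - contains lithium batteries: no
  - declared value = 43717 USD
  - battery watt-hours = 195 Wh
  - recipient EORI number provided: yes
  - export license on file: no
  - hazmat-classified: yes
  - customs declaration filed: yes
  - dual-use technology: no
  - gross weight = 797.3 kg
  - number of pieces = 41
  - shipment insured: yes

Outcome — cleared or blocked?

Cleared

Atomic conditions:
  number of pieces > 27: 41 > 27 is true
  battery watt-hours ≥ 313 Wh: 195 ≥ 313 is false
  NOT customs declaration filed: yes → false
  gross weight ≤ 164.9 kg: 797.3 ≤ 164.9 is false
  destination country = CA: IN == CA is false
  contains lithium batteries: no → false
  export license on file: no → false
  NOT hazmat-classified: yes → false
  declared value ≥ 9469 USD: 43717 ≥ 9469 is true
  NOT dual-use technology: no → true
  number of pieces = 16: 41 == 16 is false
  destination country = FR: IN == FR is false
  recipient EORI number provided: yes → true
  shipment insured: yes → true
Combine:
[1.1.1.1] true → false = false
[1.1.1] NOT false = true
[1.1] NOT true = false
[1.2.1.3] false OR false = false
[1.2.1] false OR false OR false = false
[1.2] NOT false = true
[1] false OR true = true
[2.1.1.1] false OR false = false
[2.1.1] NOT false = true
[2.1.2] true AND true = true
[2.1] true AND true = true
[2.2.1] false OR false = false
[2.2.2] true OR true OR false = true
[2.2] false AND true = false
[2] true → false = false
[root] true OR false = true
Overall: true → cleared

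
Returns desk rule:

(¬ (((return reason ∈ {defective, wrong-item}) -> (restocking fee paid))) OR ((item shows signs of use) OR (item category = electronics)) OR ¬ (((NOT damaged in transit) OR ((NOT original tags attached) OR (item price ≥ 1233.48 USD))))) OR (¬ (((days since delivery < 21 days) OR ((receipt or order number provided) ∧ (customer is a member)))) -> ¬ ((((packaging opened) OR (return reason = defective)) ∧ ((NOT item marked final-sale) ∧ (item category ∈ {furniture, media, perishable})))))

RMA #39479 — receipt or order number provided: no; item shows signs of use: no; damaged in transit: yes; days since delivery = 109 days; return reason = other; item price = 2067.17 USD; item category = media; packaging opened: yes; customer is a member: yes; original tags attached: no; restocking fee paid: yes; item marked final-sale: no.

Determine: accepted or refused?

Refused

Atomic conditions:
  return reason ∈ {defective, wrong-item}: other is not in the set → false
  restocking fee paid: yes → true
  item shows signs of use: no → false
  item category = electronics: media == electronics is false
  NOT damaged in transit: yes → false
  NOT original tags attached: no → true
  item price ≥ 1233.48 USD: 2067.17 ≥ 1233.48 is true
  days since delivery < 21 days: 109 < 21 is false
  receipt or order number provided: no → false
  customer is a member: yes → true
  packaging opened: yes → true
  return reason = defective: other == defective is false
  NOT item marked final-sale: no → true
  item category ∈ {furniture, media, perishable}: media is in the set → true
Combine:
[1.1.1] false → true (antecedent false ⇒ implication holds) = true
[1.1] NOT true = false
[1.2] false OR false = false
[1.3.1.2] true OR true = true
[1.3.1] false OR true = true
[1.3] NOT true = false
[1] false OR false OR false = false
[2.1.1.2] false AND true = false
[2.1.1] false OR false = false
[2.1] NOT false = true
[2.2.1.1] true OR false = true
[2.2.1.2] true AND true = true
[2.2.1] true AND true = true
[2.2] NOT true = false
[2] true → false = false
[root] false OR false = false
Overall: false → refused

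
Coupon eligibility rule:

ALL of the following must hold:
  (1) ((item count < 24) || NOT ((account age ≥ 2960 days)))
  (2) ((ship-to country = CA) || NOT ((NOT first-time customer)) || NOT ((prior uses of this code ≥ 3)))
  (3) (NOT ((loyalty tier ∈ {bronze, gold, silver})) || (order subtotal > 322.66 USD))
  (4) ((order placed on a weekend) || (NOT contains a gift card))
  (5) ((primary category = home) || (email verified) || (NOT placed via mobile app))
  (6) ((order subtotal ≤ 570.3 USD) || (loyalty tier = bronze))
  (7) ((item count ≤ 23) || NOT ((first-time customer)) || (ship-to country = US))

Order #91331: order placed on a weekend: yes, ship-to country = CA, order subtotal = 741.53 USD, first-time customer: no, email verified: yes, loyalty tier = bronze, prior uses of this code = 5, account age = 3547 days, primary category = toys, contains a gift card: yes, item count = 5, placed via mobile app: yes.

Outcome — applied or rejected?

Applied

Atomic conditions:
  item count < 24: 5 < 24 is true
  account age ≥ 2960 days: 3547 ≥ 2960 is true
  ship-to country = CA: CA == CA is true
  NOT first-time customer: no → true
  prior uses of this code ≥ 3: 5 ≥ 3 is true
  loyalty tier ∈ {bronze, gold, silver}: bronze is in the set → true
  order subtotal > 322.66 USD: 741.53 > 322.66 is true
  order placed on a weekend: yes → true
  NOT contains a gift card: yes → false
  primary category = home: toys == home is false
  email verified: yes → true
  NOT placed via mobile app: yes → false
  order subtotal ≤ 570.3 USD: 741.53 ≤ 570.3 is false
  loyalty tier = bronze: bronze == bronze is true
  item count ≤ 23: 5 ≤ 23 is true
  first-time customer: no → false
  ship-to country = US: CA == US is false
Combine:
[1.2] NOT true = false
[1] true OR false = true
[2.2] NOT true = false
[2.3] NOT true = false
[2] true OR false OR false = true
[3.1] NOT true = false
[3] false OR true = true
[4] true OR false = true
[5] false OR true OR false = true
[6] false OR true = true
[7.2] NOT false = true
[7] true OR true OR false = true
[root] true AND true AND true AND true AND true AND true AND true = true
Overall: true → applied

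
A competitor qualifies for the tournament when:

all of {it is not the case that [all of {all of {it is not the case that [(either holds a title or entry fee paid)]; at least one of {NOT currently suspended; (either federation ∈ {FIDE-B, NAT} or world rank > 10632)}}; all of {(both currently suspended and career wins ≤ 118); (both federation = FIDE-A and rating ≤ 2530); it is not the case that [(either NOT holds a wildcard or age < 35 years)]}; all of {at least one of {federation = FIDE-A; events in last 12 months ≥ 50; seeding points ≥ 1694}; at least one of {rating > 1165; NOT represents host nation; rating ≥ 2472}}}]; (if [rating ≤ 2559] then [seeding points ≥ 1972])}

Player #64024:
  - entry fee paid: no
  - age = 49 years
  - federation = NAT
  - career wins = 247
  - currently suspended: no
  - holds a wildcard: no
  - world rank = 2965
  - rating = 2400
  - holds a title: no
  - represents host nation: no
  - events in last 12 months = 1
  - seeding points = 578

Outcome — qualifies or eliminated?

Eliminated

Atomic conditions:
  holds a title: no → false
  entry fee paid: no → false
  NOT currently suspended: no → true
  federation ∈ {FIDE-B, NAT}: NAT is in the set → true
  world rank > 10632: 2965 > 10632 is false
  currently suspended: no → false
  career wins ≤ 118: 247 ≤ 118 is false
  federation = FIDE-A: NAT == FIDE-A is false
  rating ≤ 2530: 2400 ≤ 2530 is true
  NOT holds a wildcard: no → true
  age < 35 years: 49 < 35 is false
  events in last 12 months ≥ 50: 1 ≥ 50 is false
  seeding points ≥ 1694: 578 ≥ 1694 is false
  rating > 1165: 2400 > 1165 is true
  NOT represents host nation: no → true
  rating ≥ 2472: 2400 ≥ 2472 is false
  rating ≤ 2559: 2400 ≤ 2559 is true
  seeding points ≥ 1972: 578 ≥ 1972 is false
Combine:
[1.1.1.1.1] false OR false = false
[1.1.1.1] NOT false = true
[1.1.1.2.2] true OR false = true
[1.1.1.2] true OR true = true
[1.1.1] true AND true = true
[1.1.2.1] false AND false = false
[1.1.2.2] false AND true = false
[1.1.2.3.1] true OR false = true
[1.1.2.3] NOT true = false
[1.1.2] false AND false AND false = false
[1.1.3.1] false OR false OR false = false
[1.1.3.2] true OR true OR false = true
[1.1.3] false AND true = false
[1.1] true AND false AND false = false
[1] NOT false = true
[2] true → false = false
[root] true AND false = false
Overall: false → eliminated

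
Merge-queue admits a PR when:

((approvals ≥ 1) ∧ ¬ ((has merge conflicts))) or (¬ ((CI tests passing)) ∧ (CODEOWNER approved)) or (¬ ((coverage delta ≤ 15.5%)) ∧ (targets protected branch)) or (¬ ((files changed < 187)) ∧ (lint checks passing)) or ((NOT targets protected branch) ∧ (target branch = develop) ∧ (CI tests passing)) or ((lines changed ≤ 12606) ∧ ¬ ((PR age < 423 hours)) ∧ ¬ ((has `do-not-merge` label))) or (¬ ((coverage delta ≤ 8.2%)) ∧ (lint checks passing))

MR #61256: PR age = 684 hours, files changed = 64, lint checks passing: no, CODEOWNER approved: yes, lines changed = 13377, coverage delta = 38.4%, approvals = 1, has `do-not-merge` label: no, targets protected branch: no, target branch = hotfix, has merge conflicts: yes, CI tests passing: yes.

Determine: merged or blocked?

Blocked

Atomic conditions:
  approvals ≥ 1: 1 ≥ 1 is true
  has merge conflicts: yes → true
  CI tests passing: yes → true
  CODEOWNER approved: yes → true
  coverage delta ≤ 15.5%: 38.4 ≤ 15.5 is false
  targets protected branch: no → false
  files changed < 187: 64 < 187 is true
  lint checks passing: no → false
  NOT targets protected branch: no → true
  target branch = develop: hotfix == develop is false
  lines changed ≤ 12606: 13377 ≤ 12606 is false
  PR age < 423 hours: 684 < 423 is false
  has `do-not-merge` label: no → false
  coverage delta ≤ 8.2%: 38.4 ≤ 8.2 is false
Combine:
[1.2] NOT true = false
[1] true AND false = false
[2.1] NOT true = false
[2] false AND true = false
[3.1] NOT false = true
[3] true AND false = false
[4.1] NOT true = false
[4] false AND false = false
[5] true AND false AND true = false
[6.2] NOT false = true
[6.3] NOT false = true
[6] false AND true AND true = false
[7.1] NOT false = true
[7] true AND false = false
[root] false OR false OR false OR false OR false OR false OR false = false
Overall: false → blocked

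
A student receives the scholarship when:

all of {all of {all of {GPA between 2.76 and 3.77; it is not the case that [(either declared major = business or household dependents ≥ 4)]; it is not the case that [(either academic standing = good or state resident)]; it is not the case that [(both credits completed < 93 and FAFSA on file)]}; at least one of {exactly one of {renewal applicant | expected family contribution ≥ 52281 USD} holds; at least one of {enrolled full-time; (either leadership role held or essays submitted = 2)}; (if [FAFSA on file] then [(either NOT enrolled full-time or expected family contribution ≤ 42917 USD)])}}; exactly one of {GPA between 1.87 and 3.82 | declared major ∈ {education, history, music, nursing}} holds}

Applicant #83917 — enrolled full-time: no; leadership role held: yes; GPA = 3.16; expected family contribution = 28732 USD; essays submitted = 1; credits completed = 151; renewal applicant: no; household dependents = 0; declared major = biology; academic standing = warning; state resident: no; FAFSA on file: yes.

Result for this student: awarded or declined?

Awarded

Atomic conditions:
  GPA between 2.76 and 3.77: 3.16 in [2.76, 3.77] is true
  declared major = business: biology == business is false
  household dependents ≥ 4: 0 ≥ 4 is false
  academic standing = good: warning == good is false
  state resident: no → false
  credits completed < 93: 151 < 93 is false
  FAFSA on file: yes → true
  renewal applicant: no → false
  expected family contribution ≥ 52281 USD: 28732 ≥ 52281 is false
  enrolled full-time: no → false
  leadership role held: yes → true
  essays submitted = 2: 1 == 2 is false
  NOT enrolled full-time: no → true
  expected family contribution ≤ 42917 USD: 28732 ≤ 42917 is true
  GPA between 1.87 and 3.82: 3.16 in [1.87, 3.82] is true
  declared major ∈ {education, history, music, nursing}: biology is not in the set → false
Combine:
[1.1.2.1] false OR false = false
[1.1.2] NOT false = true
[1.1.3.1] false OR false = false
[1.1.3] NOT false = true
[1.1.4.1] false AND true = false
[1.1.4] NOT false = true
[1.1] true AND true AND true AND true = true
[1.2.1] exactly-one(false, false) = false
[1.2.2.2] true OR false = true
[1.2.2] false OR true = true
[1.2.3.2] true OR true = true
[1.2.3] true → true = true
[1.2] false OR true OR true = true
[1] true AND true = true
[2] exactly-one(true, false) = true
[root] true AND true = true
Overall: true → awarded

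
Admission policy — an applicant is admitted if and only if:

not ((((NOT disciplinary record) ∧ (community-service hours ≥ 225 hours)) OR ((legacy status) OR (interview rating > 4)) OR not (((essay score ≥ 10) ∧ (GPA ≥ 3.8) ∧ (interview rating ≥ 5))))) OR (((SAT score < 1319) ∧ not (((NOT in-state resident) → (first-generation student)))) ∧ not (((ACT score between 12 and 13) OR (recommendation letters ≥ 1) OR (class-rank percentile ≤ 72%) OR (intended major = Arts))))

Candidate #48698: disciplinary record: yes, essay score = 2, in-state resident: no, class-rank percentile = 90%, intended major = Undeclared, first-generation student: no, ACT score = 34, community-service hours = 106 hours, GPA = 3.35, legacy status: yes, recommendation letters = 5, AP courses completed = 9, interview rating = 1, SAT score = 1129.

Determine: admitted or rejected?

Rejected

Atomic conditions:
  NOT disciplinary record: yes → false
  community-service hours ≥ 225 hours: 106 ≥ 225 is false
  legacy status: yes → true
  interview rating > 4: 1 > 4 is false
  essay score ≥ 10: 2 ≥ 10 is false
  GPA ≥ 3.8: 3.35 ≥ 3.8 is false
  interview rating ≥ 5: 1 ≥ 5 is false
  SAT score < 1319: 1129 < 1319 is true
  NOT in-state resident: no → true
  first-generation student: no → false
  ACT score between 12 and 13: 34 in [12, 13] is false
  recommendation letters ≥ 1: 5 ≥ 1 is true
  class-rank percentile ≤ 72%: 90 ≤ 72 is false
  intended major = Arts: Undeclared == Arts is false
Combine:
[1.1.1] false AND false = false
[1.1.2] true OR false = true
[1.1.3.1] false AND false AND false = false
[1.1.3] NOT false = true
[1.1] false OR true OR true = true
[1] NOT true = false
[2.1.2.1] true → false = false
[2.1.2] NOT false = true
[2.1] true AND true = true
[2.2.1] false OR true OR false OR false = true
[2.2] NOT true = false
[2] true AND false = false
[root] false OR false = false
Overall: false → rejected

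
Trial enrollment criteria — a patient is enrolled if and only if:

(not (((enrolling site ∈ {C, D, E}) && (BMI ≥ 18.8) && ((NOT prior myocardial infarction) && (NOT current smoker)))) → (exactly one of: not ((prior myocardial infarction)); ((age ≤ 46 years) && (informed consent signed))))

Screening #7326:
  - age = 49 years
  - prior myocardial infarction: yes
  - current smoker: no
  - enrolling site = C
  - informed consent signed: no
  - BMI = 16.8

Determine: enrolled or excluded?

Atomic conditions:
  enrolling site ∈ {C, D, E}: C is in the set → true
  BMI ≥ 18.8: 16.8 ≥ 18.8 is false
  NOT prior myocardial infarction: yes → false
  NOT current smoker: no → true
  prior myocardial infarction: yes → true
  age ≤ 46 years: 49 ≤ 46 is false
  informed consent signed: no → false
Combine:
[1.1.3] false AND true = false
[1.1] true AND false AND false = false
[1] NOT false = true
[2.1] NOT true = false
[2.2] false AND false = false
[2] exactly-one(false, false) = false
[root] true → false = false
Overall: false → excluded

Excluded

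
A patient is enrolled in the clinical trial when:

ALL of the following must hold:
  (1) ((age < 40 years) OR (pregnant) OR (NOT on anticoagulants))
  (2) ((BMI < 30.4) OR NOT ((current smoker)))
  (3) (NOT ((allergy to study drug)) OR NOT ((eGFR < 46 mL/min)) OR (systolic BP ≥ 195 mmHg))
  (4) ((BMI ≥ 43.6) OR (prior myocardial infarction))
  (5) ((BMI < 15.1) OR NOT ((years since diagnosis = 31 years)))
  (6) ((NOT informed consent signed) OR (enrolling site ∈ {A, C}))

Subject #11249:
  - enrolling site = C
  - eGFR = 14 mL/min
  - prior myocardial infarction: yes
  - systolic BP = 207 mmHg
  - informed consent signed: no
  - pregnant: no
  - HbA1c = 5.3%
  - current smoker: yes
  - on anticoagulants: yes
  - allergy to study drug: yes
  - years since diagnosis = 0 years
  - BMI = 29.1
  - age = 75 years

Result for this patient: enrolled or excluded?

Excluded

Atomic conditions:
  age < 40 years: 75 < 40 is false
  pregnant: no → false
  NOT on anticoagulants: yes → false
  BMI < 30.4: 29.1 < 30.4 is true
  current smoker: yes → true
  allergy to study drug: yes → true
  eGFR < 46 mL/min: 14 < 46 is true
  systolic BP ≥ 195 mmHg: 207 ≥ 195 is true
  BMI ≥ 43.6: 29.1 ≥ 43.6 is false
  prior myocardial infarction: yes → true
  BMI < 15.1: 29.1 < 15.1 is false
  years since diagnosis = 31 years: 0 == 31 is false
  NOT informed consent signed: no → true
  enrolling site ∈ {A, C}: C is in the set → true
Combine:
[1] false OR false OR false = false
[2.2] NOT true = false
[2] true OR false = true
[3.1] NOT true = false
[3.2] NOT true = false
[3] false OR false OR true = true
[4] false OR true = true
[5.2] NOT false = true
[5] false OR true = true
[6] true OR true = true
[root] false AND true AND true AND true AND true AND true = false
Overall: false → excluded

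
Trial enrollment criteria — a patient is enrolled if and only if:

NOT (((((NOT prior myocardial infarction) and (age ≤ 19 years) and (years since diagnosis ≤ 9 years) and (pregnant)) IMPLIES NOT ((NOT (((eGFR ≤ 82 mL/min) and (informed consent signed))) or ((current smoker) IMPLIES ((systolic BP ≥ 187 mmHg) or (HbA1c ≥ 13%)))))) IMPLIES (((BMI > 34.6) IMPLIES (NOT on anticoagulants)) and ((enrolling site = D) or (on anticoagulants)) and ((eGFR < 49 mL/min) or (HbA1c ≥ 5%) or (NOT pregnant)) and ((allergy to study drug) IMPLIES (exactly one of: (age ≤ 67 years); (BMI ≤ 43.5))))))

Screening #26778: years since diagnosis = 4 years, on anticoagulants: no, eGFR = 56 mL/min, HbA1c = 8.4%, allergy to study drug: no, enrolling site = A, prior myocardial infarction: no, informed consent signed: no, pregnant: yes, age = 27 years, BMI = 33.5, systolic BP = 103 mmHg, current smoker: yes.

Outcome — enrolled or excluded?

Enrolled

Atomic conditions:
  NOT prior myocardial infarction: no → true
  age ≤ 19 years: 27 ≤ 19 is false
  years since diagnosis ≤ 9 years: 4 ≤ 9 is true
  pregnant: yes → true
  eGFR ≤ 82 mL/min: 56 ≤ 82 is true
  informed consent signed: no → false
  current smoker: yes → true
  systolic BP ≥ 187 mmHg: 103 ≥ 187 is false
  HbA1c ≥ 13%: 8.4 ≥ 13 is false
  BMI > 34.6: 33.5 > 34.6 is false
  NOT on anticoagulants: no → true
  enrolling site = D: A == D is false
  on anticoagulants: no → false
  eGFR < 49 mL/min: 56 < 49 is false
  HbA1c ≥ 5%: 8.4 ≥ 5 is true
  NOT pregnant: yes → false
  allergy to study drug: no → false
  age ≤ 67 years: 27 ≤ 67 is true
  BMI ≤ 43.5: 33.5 ≤ 43.5 is true
Combine:
[1.1.1] true AND false AND true AND true = false
[1.1.2.1.1.1] true AND false = false
[1.1.2.1.1] NOT false = true
[1.1.2.1.2.2] false OR false = false
[1.1.2.1.2] true → false = false
[1.1.2.1] true OR false = true
[1.1.2] NOT true = false
[1.1] false → false (antecedent false ⇒ implication holds) = true
[1.2.1] false → true (antecedent false ⇒ implication holds) = true
[1.2.2] false OR false = false
[1.2.3] false OR true OR false = true
[1.2.4.2] exactly-one(true, true) = false
[1.2.4] false → false (antecedent false ⇒ implication holds) = true
[1.2] true AND false AND true AND true = false
[1] true → false = false
[root] NOT false = true
Overall: true → enrolled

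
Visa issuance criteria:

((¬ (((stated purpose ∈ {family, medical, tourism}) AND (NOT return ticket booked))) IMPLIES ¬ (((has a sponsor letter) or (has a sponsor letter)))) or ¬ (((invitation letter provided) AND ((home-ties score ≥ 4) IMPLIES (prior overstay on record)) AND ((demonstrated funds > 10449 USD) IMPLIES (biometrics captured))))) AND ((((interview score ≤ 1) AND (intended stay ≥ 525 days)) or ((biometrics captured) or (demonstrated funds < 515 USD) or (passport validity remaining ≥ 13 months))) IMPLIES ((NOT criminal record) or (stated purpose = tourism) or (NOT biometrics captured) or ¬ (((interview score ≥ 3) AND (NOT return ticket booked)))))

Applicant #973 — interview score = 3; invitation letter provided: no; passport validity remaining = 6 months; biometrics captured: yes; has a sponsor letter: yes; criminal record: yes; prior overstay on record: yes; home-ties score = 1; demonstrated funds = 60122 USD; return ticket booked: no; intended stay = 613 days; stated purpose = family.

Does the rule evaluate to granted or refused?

Refused

Atomic conditions:
  stated purpose ∈ {family, medical, tourism}: family is in the set → true
  NOT return ticket booked: no → true
  has a sponsor letter: yes → true
  invitation letter provided: no → false
  home-ties score ≥ 4: 1 ≥ 4 is false
  prior overstay on record: yes → true
  demonstrated funds > 10449 USD: 60122 > 10449 is true
  biometrics captured: yes → true
  interview score ≤ 1: 3 ≤ 1 is false
  intended stay ≥ 525 days: 613 ≥ 525 is true
  demonstrated funds < 515 USD: 60122 < 515 is false
  passport validity remaining ≥ 13 months: 6 ≥ 13 is false
  NOT criminal record: yes → false
  stated purpose = tourism: family == tourism is false
  NOT biometrics captured: yes → false
  interview score ≥ 3: 3 ≥ 3 is true
Combine:
[1.1.1.1] true AND true = true
[1.1.1] NOT true = false
[1.1.2.1] true OR true = true
[1.1.2] NOT true = false
[1.1] false → false (antecedent false ⇒ implication holds) = true
[1.2.1.2] false → true (antecedent false ⇒ implication holds) = true
[1.2.1.3] true → true = true
[1.2.1] false AND true AND true = false
[1.2] NOT false = true
[1] true OR true = true
[2.1.1] false AND true = false
[2.1.2] true OR false OR false = true
[2.1] false OR true = true
[2.2.4.1] true AND true = true
[2.2.4] NOT true = false
[2.2] false OR false OR false OR false = false
[2] true → false = false
[root] true AND false = false
Overall: false → refused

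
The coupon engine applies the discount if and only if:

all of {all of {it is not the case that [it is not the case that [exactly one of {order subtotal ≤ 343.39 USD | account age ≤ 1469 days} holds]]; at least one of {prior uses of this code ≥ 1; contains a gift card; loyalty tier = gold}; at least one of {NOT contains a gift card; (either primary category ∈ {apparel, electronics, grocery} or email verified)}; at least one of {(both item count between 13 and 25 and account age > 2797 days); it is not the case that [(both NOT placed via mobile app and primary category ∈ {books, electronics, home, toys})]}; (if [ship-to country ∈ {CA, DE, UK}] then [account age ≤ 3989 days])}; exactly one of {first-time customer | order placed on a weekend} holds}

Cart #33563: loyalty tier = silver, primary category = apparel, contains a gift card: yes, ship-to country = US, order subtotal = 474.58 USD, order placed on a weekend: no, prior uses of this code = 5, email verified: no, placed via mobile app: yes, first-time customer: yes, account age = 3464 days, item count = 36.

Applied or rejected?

Rejected

Atomic conditions:
  order subtotal ≤ 343.39 USD: 474.58 ≤ 343.39 is false
  account age ≤ 1469 days: 3464 ≤ 1469 is false
  prior uses of this code ≥ 1: 5 ≥ 1 is true
  contains a gift card: yes → true
  loyalty tier = gold: silver == gold is false
  NOT contains a gift card: yes → false
  primary category ∈ {apparel, electronics, grocery}: apparel is in the set → true
  email verified: no → false
  item count between 13 and 25: 36 in [13, 25] is false
  account age > 2797 days: 3464 > 2797 is true
  NOT placed via mobile app: yes → false
  primary category ∈ {books, electronics, home, toys}: apparel is not in the set → false
  ship-to country ∈ {CA, DE, UK}: US is not in the set → false
  account age ≤ 3989 days: 3464 ≤ 3989 is true
  first-time customer: yes → true
  order placed on a weekend: no → false
Combine:
[1.1.1.1] exactly-one(false, false) = false
[1.1.1] NOT false = true
[1.1] NOT true = false
[1.2] true OR true OR false = true
[1.3.2] true OR false = true
[1.3] false OR true = true
[1.4.1] false AND true = false
[1.4.2.1] false AND false = false
[1.4.2] NOT false = true
[1.4] false OR true = true
[1.5] false → true (antecedent false ⇒ implication holds) = true
[1] false AND true AND true AND true AND true = false
[2] exactly-one(true, false) = true
[root] false AND true = false
Overall: false → rejected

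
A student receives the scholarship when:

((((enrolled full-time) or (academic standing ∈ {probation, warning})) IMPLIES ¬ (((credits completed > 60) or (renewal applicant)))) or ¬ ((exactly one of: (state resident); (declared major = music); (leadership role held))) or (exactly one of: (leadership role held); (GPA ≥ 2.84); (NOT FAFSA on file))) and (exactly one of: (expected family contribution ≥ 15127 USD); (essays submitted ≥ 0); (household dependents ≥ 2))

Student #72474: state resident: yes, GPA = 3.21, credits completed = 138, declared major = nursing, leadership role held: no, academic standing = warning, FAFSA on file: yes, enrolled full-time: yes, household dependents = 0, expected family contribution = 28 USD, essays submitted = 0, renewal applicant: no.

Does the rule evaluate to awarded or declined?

Awarded

Atomic conditions:
  enrolled full-time: yes → true
  academic standing ∈ {probation, warning}: warning is in the set → true
  credits completed > 60: 138 > 60 is true
  renewal applicant: no → false
  state resident: yes → true
  declared major = music: nursing == music is false
  leadership role held: no → false
  GPA ≥ 2.84: 3.21 ≥ 2.84 is true
  NOT FAFSA on file: yes → false
  expected family contribution ≥ 15127 USD: 28 ≥ 15127 is false
  essays submitted ≥ 0: 0 ≥ 0 is true
  household dependents ≥ 2: 0 ≥ 2 is false
Combine:
[1.1.1] true OR true = true
[1.1.2.1] true OR false = true
[1.1.2] NOT true = false
[1.1] true → false = false
[1.2.1] exactly-one(true, false, false) = true
[1.2] NOT true = false
[1.3] exactly-one(false, true, false) = true
[1] false OR false OR true = true
[2] exactly-one(false, true, false) = true
[root] true AND true = true
Overall: true → awarded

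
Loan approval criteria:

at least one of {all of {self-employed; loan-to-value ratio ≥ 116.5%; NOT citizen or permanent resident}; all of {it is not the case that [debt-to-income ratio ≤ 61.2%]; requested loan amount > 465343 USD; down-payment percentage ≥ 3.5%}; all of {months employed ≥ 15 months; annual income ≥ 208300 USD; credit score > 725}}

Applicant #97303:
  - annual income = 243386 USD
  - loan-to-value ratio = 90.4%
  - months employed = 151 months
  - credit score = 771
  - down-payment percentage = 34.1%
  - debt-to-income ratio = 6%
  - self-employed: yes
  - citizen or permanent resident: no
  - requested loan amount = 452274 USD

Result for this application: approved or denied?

Approved

Atomic conditions:
  self-employed: yes → true
  loan-to-value ratio ≥ 116.5%: 90.4 ≥ 116.5 is false
  NOT citizen or permanent resident: no → true
  debt-to-income ratio ≤ 61.2%: 6 ≤ 61.2 is true
  requested loan amount > 465343 USD: 452274 > 465343 is false
  down-payment percentage ≥ 3.5%: 34.1 ≥ 3.5 is true
  months employed ≥ 15 months: 151 ≥ 15 is true
  annual income ≥ 208300 USD: 243386 ≥ 208300 is true
  credit score > 725: 771 > 725 is true
Combine:
[1] true AND false AND true = false
[2.1] NOT true = false
[2] false AND false AND true = false
[3] true AND true AND true = true
[root] false OR false OR true = true
Overall: true → approved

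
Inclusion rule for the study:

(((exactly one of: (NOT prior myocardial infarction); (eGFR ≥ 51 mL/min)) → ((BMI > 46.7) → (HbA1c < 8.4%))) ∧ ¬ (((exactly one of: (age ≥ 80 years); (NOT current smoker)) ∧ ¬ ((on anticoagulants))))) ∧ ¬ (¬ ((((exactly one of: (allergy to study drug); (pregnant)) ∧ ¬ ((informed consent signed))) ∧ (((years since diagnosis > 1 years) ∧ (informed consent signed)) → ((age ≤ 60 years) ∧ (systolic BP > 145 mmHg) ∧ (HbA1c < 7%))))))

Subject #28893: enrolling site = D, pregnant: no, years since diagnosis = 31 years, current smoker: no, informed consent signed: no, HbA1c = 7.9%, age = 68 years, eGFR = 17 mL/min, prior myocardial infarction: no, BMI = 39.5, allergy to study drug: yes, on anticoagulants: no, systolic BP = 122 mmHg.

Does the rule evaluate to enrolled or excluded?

Excluded

Atomic conditions:
  NOT prior myocardial infarction: no → true
  eGFR ≥ 51 mL/min: 17 ≥ 51 is false
  BMI > 46.7: 39.5 > 46.7 is false
  HbA1c < 8.4%: 7.9 < 8.4 is true
  age ≥ 80 years: 68 ≥ 80 is false
  NOT current smoker: no → true
  on anticoagulants: no → false
  allergy to study drug: yes → true
  pregnant: no → false
  informed consent signed: no → false
  years since diagnosis > 1 years: 31 > 1 is true
  age ≤ 60 years: 68 ≤ 60 is false
  systolic BP > 145 mmHg: 122 > 145 is false
  HbA1c < 7%: 7.9 < 7 is false
Combine:
[1.1.1] exactly-one(true, false) = true
[1.1.2] false → true (antecedent false ⇒ implication holds) = true
[1.1] true → true = true
[1.2.1.1] exactly-one(false, true) = true
[1.2.1.2] NOT false = true
[1.2.1] true AND true = true
[1.2] NOT true = false
[1] true AND false = false
[2.1.1.1.1] exactly-one(true, false) = true
[2.1.1.1.2] NOT false = true
[2.1.1.1] true AND true = true
[2.1.1.2.1] true AND false = false
[2.1.1.2.2] false AND false AND false = false
[2.1.1.2] false → false (antecedent false ⇒ implication holds) = true
[2.1.1] true AND true = true
[2.1] NOT true = false
[2] NOT false = true
[root] false AND true = false
Overall: false → excluded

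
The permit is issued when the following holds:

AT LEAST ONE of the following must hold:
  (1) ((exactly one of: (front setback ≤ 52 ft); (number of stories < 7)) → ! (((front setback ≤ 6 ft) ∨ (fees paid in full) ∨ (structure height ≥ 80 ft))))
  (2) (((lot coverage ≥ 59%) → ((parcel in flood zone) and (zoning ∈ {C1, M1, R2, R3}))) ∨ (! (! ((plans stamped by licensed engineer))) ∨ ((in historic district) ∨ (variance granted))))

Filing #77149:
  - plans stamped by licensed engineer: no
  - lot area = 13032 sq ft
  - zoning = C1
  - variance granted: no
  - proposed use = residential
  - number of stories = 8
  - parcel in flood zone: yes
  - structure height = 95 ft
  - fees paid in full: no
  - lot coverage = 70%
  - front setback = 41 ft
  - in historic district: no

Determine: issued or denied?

Atomic conditions:
  front setback ≤ 52 ft: 41 ≤ 52 is true
  number of stories < 7: 8 < 7 is false
  front setback ≤ 6 ft: 41 ≤ 6 is false
  fees paid in full: no → false
  structure height ≥ 80 ft: 95 ≥ 80 is true
  lot coverage ≥ 59%: 70 ≥ 59 is true
  parcel in flood zone: yes → true
  zoning ∈ {C1, M1, R2, R3}: C1 is in the set → true
  plans stamped by licensed engineer: no → false
  in historic district: no → false
  variance granted: no → false
Combine:
[1.1] exactly-one(true, false) = true
[1.2.1] false OR false OR true = true
[1.2] NOT true = false
[1] true → false = false
[2.1.2] true AND true = true
[2.1] true → true = true
[2.2.1.1] NOT false = true
[2.2.1] NOT true = false
[2.2.2] false OR false = false
[2.2] false OR false = false
[2] true OR false = true
[root] false OR true = true
Overall: true → issued

Issued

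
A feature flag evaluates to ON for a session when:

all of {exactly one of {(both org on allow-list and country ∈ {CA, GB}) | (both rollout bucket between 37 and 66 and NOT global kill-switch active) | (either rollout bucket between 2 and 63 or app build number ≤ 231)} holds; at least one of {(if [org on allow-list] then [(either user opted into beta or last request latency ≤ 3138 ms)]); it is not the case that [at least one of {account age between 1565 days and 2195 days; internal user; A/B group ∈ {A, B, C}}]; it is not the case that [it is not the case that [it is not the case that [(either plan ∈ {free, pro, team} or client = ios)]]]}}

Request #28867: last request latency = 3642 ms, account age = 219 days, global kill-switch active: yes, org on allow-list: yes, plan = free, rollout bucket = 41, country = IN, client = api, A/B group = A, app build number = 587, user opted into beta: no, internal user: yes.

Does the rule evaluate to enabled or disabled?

Disabled

Atomic conditions:
  org on allow-list: yes → true
  country ∈ {CA, GB}: IN is not in the set → false
  rollout bucket between 37 and 66: 41 in [37, 66] is true
  NOT global kill-switch active: yes → false
  rollout bucket between 2 and 63: 41 in [2, 63] is true
  app build number ≤ 231: 587 ≤ 231 is false
  user opted into beta: no → false
  last request latency ≤ 3138 ms: 3642 ≤ 3138 is false
  account age between 1565 days and 2195 days: 219 in [1565, 2195] is false
  internal user: yes → true
  A/B group ∈ {A, B, C}: A is in the set → true
  plan ∈ {free, pro, team}: free is in the set → true
  client = ios: api == ios is false
Combine:
[1.1] true AND false = false
[1.2] true AND false = false
[1.3] true OR false = true
[1] exactly-one(false, false, true) = true
[2.1.2] false OR false = false
[2.1] true → false = false
[2.2.1] false OR true OR true = true
[2.2] NOT true = false
[2.3.1.1.1] true OR false = true
[2.3.1.1] NOT true = false
[2.3.1] NOT false = true
[2.3] NOT true = false
[2] false OR false OR false = false
[root] true AND false = false
Overall: false → disabled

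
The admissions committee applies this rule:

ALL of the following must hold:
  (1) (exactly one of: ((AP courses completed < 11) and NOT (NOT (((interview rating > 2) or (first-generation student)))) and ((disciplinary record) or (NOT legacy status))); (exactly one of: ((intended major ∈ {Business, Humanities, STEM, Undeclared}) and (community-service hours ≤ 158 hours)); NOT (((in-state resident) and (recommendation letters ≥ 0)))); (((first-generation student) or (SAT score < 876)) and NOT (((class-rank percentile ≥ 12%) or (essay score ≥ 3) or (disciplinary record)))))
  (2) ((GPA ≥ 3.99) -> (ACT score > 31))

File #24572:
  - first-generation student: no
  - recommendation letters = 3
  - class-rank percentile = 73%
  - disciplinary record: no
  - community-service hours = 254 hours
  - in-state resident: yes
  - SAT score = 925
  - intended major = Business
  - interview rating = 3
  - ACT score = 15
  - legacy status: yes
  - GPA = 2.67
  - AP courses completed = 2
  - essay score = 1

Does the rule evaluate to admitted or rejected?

Rejected

Atomic conditions:
  AP courses completed < 11: 2 < 11 is true
  interview rating > 2: 3 > 2 is true
  first-generation student: no → false
  disciplinary record: no → false
  NOT legacy status: yes → false
  intended major ∈ {Business, Humanities, STEM, Undeclared}: Business is in the set → true
  community-service hours ≤ 158 hours: 254 ≤ 158 is false
  in-state resident: yes → true
  recommendation letters ≥ 0: 3 ≥ 0 is true
  SAT score < 876: 925 < 876 is false
  class-rank percentile ≥ 12%: 73 ≥ 12 is true
  essay score ≥ 3: 1 ≥ 3 is false
  GPA ≥ 3.99: 2.67 ≥ 3.99 is false
  ACT score > 31: 15 > 31 is false
Combine:
[1.1.2.1.1] true OR false = true
[1.1.2.1] NOT true = false
[1.1.2] NOT false = true
[1.1.3] false OR false = false
[1.1] true AND true AND false = false
[1.2.1] true AND false = false
[1.2.2.1] true AND true = true
[1.2.2] NOT true = false
[1.2] exactly-one(false, false) = false
[1.3.1] false OR false = false
[1.3.2.1] true OR false OR false = true
[1.3.2] NOT true = false
[1.3] false AND false = false
[1] exactly-one(false, false, false) = false
[2] false → false (antecedent false ⇒ implication holds) = true
[root] false AND true = false
Overall: false → rejected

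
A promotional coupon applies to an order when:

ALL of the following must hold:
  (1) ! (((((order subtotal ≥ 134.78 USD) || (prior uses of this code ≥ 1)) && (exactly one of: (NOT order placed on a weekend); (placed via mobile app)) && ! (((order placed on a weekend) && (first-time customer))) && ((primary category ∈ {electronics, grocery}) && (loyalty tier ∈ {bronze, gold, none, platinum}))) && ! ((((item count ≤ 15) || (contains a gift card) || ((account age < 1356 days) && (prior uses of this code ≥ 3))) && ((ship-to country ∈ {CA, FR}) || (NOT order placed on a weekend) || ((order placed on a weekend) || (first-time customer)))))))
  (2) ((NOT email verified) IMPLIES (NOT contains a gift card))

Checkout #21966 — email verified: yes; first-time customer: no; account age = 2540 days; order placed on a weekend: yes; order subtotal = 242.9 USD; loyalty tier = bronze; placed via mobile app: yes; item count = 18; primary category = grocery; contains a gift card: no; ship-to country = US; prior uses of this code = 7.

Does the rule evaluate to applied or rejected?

Atomic conditions:
  order subtotal ≥ 134.78 USD: 242.9 ≥ 134.78 is true
  prior uses of this code ≥ 1: 7 ≥ 1 is true
  NOT order placed on a weekend: yes → false
  placed via mobile app: yes → true
  order placed on a weekend: yes → true
  first-time customer: no → false
  primary category ∈ {electronics, grocery}: grocery is in the set → true
  loyalty tier ∈ {bronze, gold, none, platinum}: bronze is in the set → true
  item count ≤ 15: 18 ≤ 15 is false
  contains a gift card: no → false
  account age < 1356 days: 2540 < 1356 is false
  prior uses of this code ≥ 3: 7 ≥ 3 is true
  ship-to country ∈ {CA, FR}: US is not in the set → false
  NOT email verified: yes → false
  NOT contains a gift card: no → true
Combine:
[1.1.1.1] true OR true = true
[1.1.1.2] exactly-one(false, true) = true
[1.1.1.3.1] true AND false = false
[1.1.1.3] NOT false = true
[1.1.1.4] true AND true = true
[1.1.1] true AND true AND true AND true = true
[1.1.2.1.1.3] false AND true = false
[1.1.2.1.1] false OR false OR false = false
[1.1.2.1.2.3] true OR false = true
[1.1.2.1.2] false OR false OR true = true
[1.1.2.1] false AND true = false
[1.1.2] NOT false = true
[1.1] true AND true = true
[1] NOT true = false
[2] false → true (antecedent false ⇒ implication holds) = true
[root] false AND true = false
Overall: false → rejected

Rejected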